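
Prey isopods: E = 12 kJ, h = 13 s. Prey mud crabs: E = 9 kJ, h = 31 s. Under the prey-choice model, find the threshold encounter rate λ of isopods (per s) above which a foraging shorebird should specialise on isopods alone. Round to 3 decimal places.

Drop mud crabs once their profitability E₂/h₂ falls below the rate achievable on isopods alone: E₂/h₂ = λE₁/(1 + λh₁).
Solve for λ: λE₁h₂ = E₂(1 + λh₁) → λ(E₁h₂ − E₂h₁) = E₂ → λ = E₂/(E₁h₂ − E₂h₁).
λ = 9/(12×31 − 9×13) = 9/255 = 0.03529 per s.

0.035 per s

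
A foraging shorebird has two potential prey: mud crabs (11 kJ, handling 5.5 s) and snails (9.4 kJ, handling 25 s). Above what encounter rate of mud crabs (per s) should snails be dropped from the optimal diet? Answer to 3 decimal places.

The zero-one rule: include snails iff E₂/h₂ > λE₁/(1+λh₁). Equality gives the switch point.
λE₁h₂ = E₂ + λE₂h₁ ⇒ λ = E₂/(E₁h₂ − E₂h₁) = 9.4/(275 − 51.7) = 0.0421 per s.

0.042 per s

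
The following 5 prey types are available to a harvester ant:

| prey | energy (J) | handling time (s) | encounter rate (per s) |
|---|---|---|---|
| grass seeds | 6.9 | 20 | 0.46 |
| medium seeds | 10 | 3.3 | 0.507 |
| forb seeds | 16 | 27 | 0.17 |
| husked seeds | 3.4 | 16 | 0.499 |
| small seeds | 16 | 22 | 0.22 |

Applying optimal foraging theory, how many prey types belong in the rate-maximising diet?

1

Rank by E/h (J/s): medium seeds 3.03, small seeds 0.727, forb seeds 0.593, grass seeds 0.345, husked seeds 0.212. Include each in turn until the next type's E/h falls below the running intake rate.
Rate on top 1: 1.897. small seeds: 0.727 < 1.897 → exclude; stop.
Optimal diet: medium seeds — 1 of 5 types.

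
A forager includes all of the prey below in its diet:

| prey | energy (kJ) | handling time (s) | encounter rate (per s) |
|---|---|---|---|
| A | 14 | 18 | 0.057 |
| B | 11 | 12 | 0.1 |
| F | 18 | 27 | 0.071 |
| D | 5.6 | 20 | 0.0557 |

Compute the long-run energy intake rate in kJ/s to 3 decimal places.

0.557 kJ/s

Energy encountered per unit search time: 0.057×14 + 0.1×11 + 0.071×18 + 0.0557×5.6 = 3.488 kJ/s.
Handling time per unit search time: 0.057×18 + 0.1×12 + 0.071×27 + 0.0557×20 = 5.257.
Rate = 3.488/(1 + 5.257) = 0.5574 kJ/s.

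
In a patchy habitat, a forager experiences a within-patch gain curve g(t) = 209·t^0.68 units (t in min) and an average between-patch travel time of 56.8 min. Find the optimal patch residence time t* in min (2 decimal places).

Maximise g(t)/(T+t): set derivative to zero → g'(t)(T+t) = g(t).
g'(t) = 0.68·209·t^-0.32. Setting 0.68·209·t^-0.32 = 209·t^0.68/(56.8+t) gives 0.68(56.8+t) = t, so 0.32·t = 0.68×56.8.
t* = 0.68×56.8/0.32 = 120.7 min.

120.70 min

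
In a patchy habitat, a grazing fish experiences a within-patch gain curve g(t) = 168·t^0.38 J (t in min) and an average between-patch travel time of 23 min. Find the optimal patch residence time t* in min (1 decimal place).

14.1 min

Optimal t* satisfies g'(t*) = g(t*)/(T + t*).
g'(t) = 0.38·168·t^-0.62. Setting 0.38·168·t^-0.62 = 168·t^0.38/(23+t) gives 0.38(23+t) = t, so 0.62·t = 0.38×23.
t* = 0.38×23/0.62 = 14.1 min.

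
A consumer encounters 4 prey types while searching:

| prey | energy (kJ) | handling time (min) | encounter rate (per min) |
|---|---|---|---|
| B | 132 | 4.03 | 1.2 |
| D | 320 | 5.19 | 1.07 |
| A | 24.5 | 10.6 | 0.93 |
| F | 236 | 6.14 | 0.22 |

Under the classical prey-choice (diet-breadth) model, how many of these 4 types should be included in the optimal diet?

Rank by E/h (kJ/min): D 61.7, F 38.4, B 32.8, A 2.31. Include each in turn until the next type's E/h falls below the running intake rate.
Rate on top 1: 52.25. F: 38.4 < 52.25 → exclude; stop.
Optimal diet: D — 1 of 4 types.

1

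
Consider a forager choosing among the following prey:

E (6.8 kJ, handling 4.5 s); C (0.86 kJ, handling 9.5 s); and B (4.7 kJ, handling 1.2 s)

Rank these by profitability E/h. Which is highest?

Profitability E/h (kJ/s): E = 6.8/4.5 = 1.51, C = 0.86/9.5 = 0.0905, B = 4.7/1.2 = 3.92.
Ranked: B > E > C.

B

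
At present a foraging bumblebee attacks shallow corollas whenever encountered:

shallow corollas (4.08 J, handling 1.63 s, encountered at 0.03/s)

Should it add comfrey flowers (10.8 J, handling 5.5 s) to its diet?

Yes

Current rate: (0.03×4.08)/(1 + 0.03×1.63) = 0.1167 J/s.
Profitability of comfrey flowers: 10.8/5.5 = 1.964 J/s.
Since 1.964 > R, including comfrey flowers increases the long-run rate.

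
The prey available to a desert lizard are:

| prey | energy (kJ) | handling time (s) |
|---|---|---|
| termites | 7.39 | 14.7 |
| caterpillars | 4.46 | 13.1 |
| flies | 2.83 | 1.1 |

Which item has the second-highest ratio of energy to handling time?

Profitability E/h (kJ/s): termites = 7.39/14.7 = 0.503, caterpillars = 4.46/13.1 = 0.34, flies = 2.83/1.1 = 2.57.
Ranked: flies > termites > caterpillars.

termites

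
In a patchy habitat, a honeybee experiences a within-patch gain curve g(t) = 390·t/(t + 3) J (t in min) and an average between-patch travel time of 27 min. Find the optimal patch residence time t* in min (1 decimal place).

Maximise g(t)/(T+t): set derivative to zero → g'(t)(T+t) = g(t).
g'(t) = 390·3/(t + 3)². Setting 390·3/(t+3)² = 390t/[(t+3)(27+t)] gives 3(27+t) = t(t+3), so t² = 3×27 = 81.
t* = √81 = 9 min.

9.0 min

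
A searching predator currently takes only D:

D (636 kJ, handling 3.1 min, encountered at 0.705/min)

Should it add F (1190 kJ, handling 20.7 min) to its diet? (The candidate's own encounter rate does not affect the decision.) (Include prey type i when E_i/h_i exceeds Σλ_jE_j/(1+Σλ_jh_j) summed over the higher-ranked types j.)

No

Current rate: (0.705×636)/(1 + 0.705×3.1) = 140.8 kJ/min.
F: E/h = 1190/20.7 = 57.49 kJ/min.
Since 57.49 < R, time spent handling F is better spent searching.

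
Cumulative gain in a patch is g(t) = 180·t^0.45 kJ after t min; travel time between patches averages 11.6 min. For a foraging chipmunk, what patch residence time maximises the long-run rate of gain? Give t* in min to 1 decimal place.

Maximise g(t)/(T+t): set derivative to zero → g'(t)(T+t) = g(t).
g'(t) = 0.45·180·t^-0.55. Setting 0.45·180·t^-0.55 = 180·t^0.45/(11.6+t) gives 0.45(11.6+t) = t, so 0.55·t = 0.45×11.6.
t* = 0.45×11.6/0.55 = 9.491 min.

9.5 min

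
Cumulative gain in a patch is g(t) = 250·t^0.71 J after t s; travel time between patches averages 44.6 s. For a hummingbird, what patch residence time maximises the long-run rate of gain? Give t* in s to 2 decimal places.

Maximise g(t)/(T+t): set derivative to zero → g'(t)(T+t) = g(t).
g'(t) = 0.71·250·t^-0.29. Setting 0.71·250·t^-0.29 = 250·t^0.71/(44.6+t) gives 0.71(44.6+t) = t, so 0.29·t = 0.71×44.6.
t* = 0.71×44.6/0.29 = 109.2 s.

109.19 s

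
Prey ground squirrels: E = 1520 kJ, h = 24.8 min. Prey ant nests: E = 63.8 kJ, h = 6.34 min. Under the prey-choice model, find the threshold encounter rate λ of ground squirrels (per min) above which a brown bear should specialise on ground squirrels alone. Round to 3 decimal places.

0.008 per min

At the threshold, the rate on ground squirrels alone equals the profitability of ant nests: λ·1520/(1 + λ·24.8) = 63.8/6.34 = 10.06.
Rearranging, λ(1520 − 10.06×24.8) = 10.06, so λ = 10.06/1270 = 0.007921 per min.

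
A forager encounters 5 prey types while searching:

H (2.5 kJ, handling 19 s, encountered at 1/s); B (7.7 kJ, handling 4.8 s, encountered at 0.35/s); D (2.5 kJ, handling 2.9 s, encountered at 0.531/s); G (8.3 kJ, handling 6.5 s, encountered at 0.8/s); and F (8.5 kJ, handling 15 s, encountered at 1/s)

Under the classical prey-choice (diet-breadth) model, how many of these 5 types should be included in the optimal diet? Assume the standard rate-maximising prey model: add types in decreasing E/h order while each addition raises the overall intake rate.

2

Profitabilities (E/h, kJ/s): B 1.6, G 1.28, D 0.862, F 0.567, H 0.132. Add prey in this order while the next type's profitability exceeds the intake rate on those already taken.
Rate on top 1: 1.006. G: 1.28 > 1.006 → include.
Rate on top 2: 1.185. D: 0.862 < 1.185 → exclude; stop.
Optimal diet: B, G — 2 of 5 types.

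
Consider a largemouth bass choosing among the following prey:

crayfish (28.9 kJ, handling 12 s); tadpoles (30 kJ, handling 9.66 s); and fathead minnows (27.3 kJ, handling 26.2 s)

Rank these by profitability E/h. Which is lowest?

In descending order of E/h:
tadpoles: 30/9.66 = 3.11 kJ/s
crayfish: 28.9/12 = 2.41 kJ/s
fathead minnows: 27.3/26.2 = 1.04 kJ/s

fathead minnows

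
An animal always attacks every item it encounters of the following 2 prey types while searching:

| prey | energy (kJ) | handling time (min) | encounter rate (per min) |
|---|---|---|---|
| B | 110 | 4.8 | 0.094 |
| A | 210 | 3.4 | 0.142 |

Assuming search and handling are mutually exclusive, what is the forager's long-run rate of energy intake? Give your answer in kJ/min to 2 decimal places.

20.77 kJ/min

R = Σλ_iE_i / (1 + Σλ_ih_i)
Numerator: 0.094×110 + 0.142×210 = 40.16
Denominator: 1 + 0.094×4.8 + 0.142×3.4 = 1.934
R = 40.16/1.934 = 20.77 kJ/min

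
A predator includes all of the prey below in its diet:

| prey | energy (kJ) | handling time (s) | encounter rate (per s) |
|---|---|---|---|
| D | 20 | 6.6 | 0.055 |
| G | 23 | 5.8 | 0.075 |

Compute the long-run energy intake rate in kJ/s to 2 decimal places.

Energy encountered per unit search time: 0.055×20 + 0.075×23 = 2.825 kJ/s.
Handling time per unit search time: 0.055×6.6 + 0.075×5.8 = 0.798.
Rate = 2.825/(1 + 0.798) = 1.571 kJ/s.

1.57 kJ/s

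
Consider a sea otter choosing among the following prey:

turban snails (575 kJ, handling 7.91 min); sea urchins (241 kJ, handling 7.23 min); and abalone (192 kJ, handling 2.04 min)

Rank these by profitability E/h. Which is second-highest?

In descending order of E/h:
abalone: 192/2.04 = 94.1 kJ/min
turban snails: 575/7.91 = 72.7 kJ/min
sea urchins: 241/7.23 = 33.3 kJ/min

turban snails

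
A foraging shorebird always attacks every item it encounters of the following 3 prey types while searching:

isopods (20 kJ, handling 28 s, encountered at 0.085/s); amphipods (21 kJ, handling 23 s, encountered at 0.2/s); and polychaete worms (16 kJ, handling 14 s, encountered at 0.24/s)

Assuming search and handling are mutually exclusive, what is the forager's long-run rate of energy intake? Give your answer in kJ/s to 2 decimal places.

0.86 kJ/s

R = (0.085×20 + 0.2×21 + 0.24×16) / (1 + 0.085×28 + 0.2×23 + 0.24×14) = 9.74/11.34 = 0.8589 kJ/s.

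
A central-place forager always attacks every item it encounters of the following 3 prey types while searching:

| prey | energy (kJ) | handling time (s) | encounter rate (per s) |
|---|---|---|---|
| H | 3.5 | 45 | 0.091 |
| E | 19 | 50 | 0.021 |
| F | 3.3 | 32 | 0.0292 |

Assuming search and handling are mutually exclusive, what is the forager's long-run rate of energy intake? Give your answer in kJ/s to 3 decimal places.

R = (0.091×3.5 + 0.021×19 + 0.0292×3.3) / (1 + 0.091×45 + 0.021×50 + 0.0292×32) = 0.8139/7.079 = 0.115 kJ/s.

0.115 kJ/s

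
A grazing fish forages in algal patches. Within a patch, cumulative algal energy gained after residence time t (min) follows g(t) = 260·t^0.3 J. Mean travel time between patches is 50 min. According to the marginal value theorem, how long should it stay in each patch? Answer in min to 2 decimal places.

By the marginal value theorem, leave when the instantaneous gain rate g'(t) equals the habitat-wide average g(t)/(T + t).
g'(t) = 0.3·260·t^-0.7. Setting 0.3·260·t^-0.7 = 260·t^0.3/(50+t) gives 0.3(50+t) = t, so 0.70·t = 0.3×50.
t* = 0.3×50/0.70 = 21.43 min.

21.43 min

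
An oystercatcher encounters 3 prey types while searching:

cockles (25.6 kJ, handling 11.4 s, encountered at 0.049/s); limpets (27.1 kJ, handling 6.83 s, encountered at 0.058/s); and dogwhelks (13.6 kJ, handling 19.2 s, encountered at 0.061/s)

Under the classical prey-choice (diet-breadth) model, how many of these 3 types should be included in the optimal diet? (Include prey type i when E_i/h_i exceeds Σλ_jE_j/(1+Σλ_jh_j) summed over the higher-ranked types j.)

2

Rank by E/h (kJ/s): limpets 3.97, cockles 2.25, dogwhelks 0.708. Include each in turn until the next type's E/h falls below the running intake rate.
Rate on top 1: 1.126. cockles: 2.25 > 1.126 → include.
Rate on top 2: 1.446. dogwhelks: 0.708 < 1.446 → exclude; stop.
Optimal diet: limpets, cockles — 2 of 3 types.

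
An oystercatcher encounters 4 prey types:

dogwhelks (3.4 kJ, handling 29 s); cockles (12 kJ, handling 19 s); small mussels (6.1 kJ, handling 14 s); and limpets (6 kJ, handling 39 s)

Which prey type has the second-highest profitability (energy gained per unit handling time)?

In descending order of E/h:
cockles: 12/19 = 0.632 kJ/s
small mussels: 6.1/14 = 0.436 kJ/s
limpets: 6/39 = 0.154 kJ/s
dogwhelks: 3.4/29 = 0.117 kJ/s

small mussels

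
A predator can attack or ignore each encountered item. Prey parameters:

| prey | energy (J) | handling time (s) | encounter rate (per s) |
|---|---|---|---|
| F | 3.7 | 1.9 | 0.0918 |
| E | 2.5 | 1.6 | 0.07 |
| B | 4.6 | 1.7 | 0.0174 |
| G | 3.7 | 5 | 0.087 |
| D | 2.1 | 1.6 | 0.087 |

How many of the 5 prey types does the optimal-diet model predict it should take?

5

E/h in descending order: B 2.71, F 1.95, E 1.56, D 1.31, G 0.74 J/s. The optimal diet is the largest prefix of this list for which every included type satisfies E_i/h_i > R on the types above it.
Rate on top 1: 0.07774. F: 1.95 > 0.07774 → include.
Rate on top 2: 0.3486. E: 1.56 > 0.3486 → include.
Rate on top 3: 0.4519. D: 1.31 > 0.4519 → include.
Rate on top 4: 0.5342. G: 0.74 > 0.5342 → include.
Optimal diet: B, F, E, D, G — 5 of 5 types.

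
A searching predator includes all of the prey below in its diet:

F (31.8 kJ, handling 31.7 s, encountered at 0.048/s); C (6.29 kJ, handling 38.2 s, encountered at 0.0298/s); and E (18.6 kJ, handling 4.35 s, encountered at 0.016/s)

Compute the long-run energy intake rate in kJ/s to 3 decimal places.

0.539 kJ/s

R = (0.048×31.8 + 0.0298×6.29 + 0.016×18.6) / (1 + 0.048×31.7 + 0.0298×38.2 + 0.016×4.35) = 2.011/3.73 = 0.5393 kJ/s.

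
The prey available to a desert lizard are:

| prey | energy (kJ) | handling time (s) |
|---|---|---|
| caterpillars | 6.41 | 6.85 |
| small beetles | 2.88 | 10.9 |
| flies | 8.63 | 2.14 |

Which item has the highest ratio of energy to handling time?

In descending order of E/h:
flies: 8.63/2.14 = 4.03 kJ/s
caterpillars: 6.41/6.85 = 0.936 kJ/s
small beetles: 2.88/10.9 = 0.264 kJ/s

flies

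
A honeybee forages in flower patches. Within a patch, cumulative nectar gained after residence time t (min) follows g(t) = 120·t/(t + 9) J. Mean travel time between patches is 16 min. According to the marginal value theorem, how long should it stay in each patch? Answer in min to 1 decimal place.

Maximise g(t)/(T+t): set derivative to zero → g'(t)(T+t) = g(t).
g'(t) = 120·9/(t + 9)². Setting 120·9/(t+9)² = 120t/[(t+9)(16+t)] gives 9(16+t) = t(t+9), so t² = 9×16 = 144.
t* = √144 = 12 min.

12.0 min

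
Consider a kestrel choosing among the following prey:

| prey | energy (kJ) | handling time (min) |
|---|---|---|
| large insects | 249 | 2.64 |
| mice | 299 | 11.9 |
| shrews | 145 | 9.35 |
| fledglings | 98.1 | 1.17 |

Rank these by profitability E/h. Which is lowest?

In descending order of E/h:
large insects: 249/2.64 = 94.3 kJ/min
fledglings: 98.1/1.17 = 83.8 kJ/min
mice: 299/11.9 = 25.1 kJ/min
shrews: 145/9.35 = 15.5 kJ/min

shrews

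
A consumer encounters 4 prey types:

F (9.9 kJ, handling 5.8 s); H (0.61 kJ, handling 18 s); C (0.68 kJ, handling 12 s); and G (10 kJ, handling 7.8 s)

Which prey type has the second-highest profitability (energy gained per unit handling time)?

G

In descending order of E/h:
F: 9.9/5.8 = 1.71 kJ/s
G: 10/7.8 = 1.28 kJ/s
C: 0.68/12 = 0.0567 kJ/s
H: 0.61/18 = 0.0339 kJ/s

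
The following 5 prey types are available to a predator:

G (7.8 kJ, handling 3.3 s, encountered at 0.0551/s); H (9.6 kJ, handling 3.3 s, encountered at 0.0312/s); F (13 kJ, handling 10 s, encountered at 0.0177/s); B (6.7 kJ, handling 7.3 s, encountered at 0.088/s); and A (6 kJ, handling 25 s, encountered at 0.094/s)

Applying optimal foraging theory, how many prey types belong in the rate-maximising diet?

Rank by E/h (kJ/s): H 2.91, G 2.36, F 1.3, B 0.918, A 0.24. Include each in turn until the next type's E/h falls below the running intake rate.
Rate on top 1: 0.2716. G: 2.36 > 0.2716 → include.
Rate on top 2: 0.5676. F: 1.3 > 0.5676 → include.
Rate on top 3: 0.6563. B: 0.918 > 0.6563 → include.
Rate on top 4: 0.7362. A: 0.24 < 0.7362 → exclude; stop.
Optimal diet: H, G, F, B — 4 of 5 types.

4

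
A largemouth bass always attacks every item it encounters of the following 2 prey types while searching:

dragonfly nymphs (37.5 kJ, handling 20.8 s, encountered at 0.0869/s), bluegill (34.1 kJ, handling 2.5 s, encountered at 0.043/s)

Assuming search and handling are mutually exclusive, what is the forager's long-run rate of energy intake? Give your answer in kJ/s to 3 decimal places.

1.621 kJ/s

R = (0.0869×37.5 + 0.043×34.1) / (1 + 0.0869×20.8 + 0.043×2.5) = 4.725/2.915 = 1.621 kJ/s.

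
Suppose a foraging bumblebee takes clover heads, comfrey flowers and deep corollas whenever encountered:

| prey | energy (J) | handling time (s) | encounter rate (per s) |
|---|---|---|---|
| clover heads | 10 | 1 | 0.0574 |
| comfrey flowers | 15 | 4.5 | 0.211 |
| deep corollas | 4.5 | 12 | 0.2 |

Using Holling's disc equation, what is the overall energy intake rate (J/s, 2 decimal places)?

Energy encountered per unit search time: 0.0574×10 + 0.211×15 + 0.2×4.5 = 4.639 J/s.
Handling time per unit search time: 0.0574×1 + 0.211×4.5 + 0.2×12 = 3.407.
Rate = 4.639/(1 + 3.407) = 1.053 J/s.

1.05 J/s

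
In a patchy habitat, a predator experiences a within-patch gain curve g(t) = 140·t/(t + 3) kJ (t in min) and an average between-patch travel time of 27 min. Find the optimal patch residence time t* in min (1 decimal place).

Maximise g(t)/(T+t): set derivative to zero → g'(t)(T+t) = g(t).
g'(t) = 140·3/(t + 3)². Setting 140·3/(t+3)² = 140t/[(t+3)(27+t)] gives 3(27+t) = t(t+3), so t² = 3×27 = 81.
t* = √81 = 9 min.

9.0 min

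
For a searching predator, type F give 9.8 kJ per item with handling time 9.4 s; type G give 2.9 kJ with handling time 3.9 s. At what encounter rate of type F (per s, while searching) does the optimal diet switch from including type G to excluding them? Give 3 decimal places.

0.265 per s

The zero-one rule: include type G iff E₂/h₂ > λE₁/(1+λh₁). Equality gives the switch point.
λE₁h₂ = E₂ + λE₂h₁ ⇒ λ = E₂/(E₁h₂ − E₂h₁) = 2.9/(38.22 − 27.26) = 0.2646 per s.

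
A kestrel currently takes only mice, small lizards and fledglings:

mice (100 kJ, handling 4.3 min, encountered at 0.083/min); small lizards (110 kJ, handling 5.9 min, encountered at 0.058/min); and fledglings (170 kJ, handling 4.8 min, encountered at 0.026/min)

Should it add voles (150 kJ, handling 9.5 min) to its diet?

Yes

Intake rate on the current diet: R = (0.083×100 + 0.058×110 + 0.026×170) / (1 + 0.083×4.3 + 0.058×5.9 + 0.026×4.8) = 19.1/1.824 = 10.47 kJ/min.
Profitability of voles: 150/9.5 = 15.79 kJ/min.
Since 15.79 > R, including voles increases the long-run rate.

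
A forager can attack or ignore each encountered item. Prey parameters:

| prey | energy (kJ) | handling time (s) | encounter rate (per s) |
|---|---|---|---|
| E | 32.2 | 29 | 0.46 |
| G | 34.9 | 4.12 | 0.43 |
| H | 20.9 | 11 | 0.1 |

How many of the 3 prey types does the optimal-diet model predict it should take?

Rank by E/h (kJ/s): G 8.47, H 1.9, E 1.11. Include each in turn until the next type's E/h falls below the running intake rate.
Rate on top 1: 5.415. H: 1.9 < 5.415 → exclude; stop.
Optimal diet: G — 1 of 3 types.

1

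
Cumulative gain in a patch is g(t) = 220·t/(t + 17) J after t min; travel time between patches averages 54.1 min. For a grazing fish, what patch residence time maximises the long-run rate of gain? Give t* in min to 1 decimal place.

30.3 min

By the marginal value theorem, leave when the instantaneous gain rate g'(t) equals the habitat-wide average g(t)/(T + t).
g'(t) = 220·17/(t + 17)². Setting 220·17/(t+17)² = 220t/[(t+17)(54.1+t)] gives 17(54.1+t) = t(t+17), so t² = 17×54.1 = 919.7.
t* = √919.7 = 30.33 min.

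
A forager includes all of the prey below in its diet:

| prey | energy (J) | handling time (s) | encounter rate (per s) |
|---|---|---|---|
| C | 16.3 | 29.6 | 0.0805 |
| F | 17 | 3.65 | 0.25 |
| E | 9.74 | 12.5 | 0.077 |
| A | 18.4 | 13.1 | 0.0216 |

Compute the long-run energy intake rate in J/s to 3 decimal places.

1.211 J/s

R = (0.0805×16.3 + 0.25×17 + 0.077×9.74 + 0.0216×18.4) / (1 + 0.0805×29.6 + 0.25×3.65 + 0.077×12.5 + 0.0216×13.1) = 6.71/5.541 = 1.211 J/s.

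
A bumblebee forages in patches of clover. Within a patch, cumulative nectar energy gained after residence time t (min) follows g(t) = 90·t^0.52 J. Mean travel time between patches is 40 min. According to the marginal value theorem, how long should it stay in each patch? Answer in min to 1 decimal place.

43.3 min

Maximise g(t)/(T+t): set derivative to zero → g'(t)(T+t) = g(t).
g'(t) = 0.52·90·t^-0.48. Setting 0.52·90·t^-0.48 = 90·t^0.52/(40+t) gives 0.52(40+t) = t, so 0.48·t = 0.52×40.
t* = 0.52×40/0.48 = 43.33 min.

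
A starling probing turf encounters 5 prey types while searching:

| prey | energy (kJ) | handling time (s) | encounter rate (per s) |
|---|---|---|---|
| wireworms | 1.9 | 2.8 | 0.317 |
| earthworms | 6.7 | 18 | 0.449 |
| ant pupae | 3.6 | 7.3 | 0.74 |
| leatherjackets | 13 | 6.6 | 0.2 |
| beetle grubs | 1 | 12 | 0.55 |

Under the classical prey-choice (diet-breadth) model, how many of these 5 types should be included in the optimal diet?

1

Rank by E/h (kJ/s): leatherjackets 1.97, wireworms 0.679, ant pupae 0.493, earthworms 0.372, beetle grubs 0.0833. Include each in turn until the next type's E/h falls below the running intake rate.
Rate on top 1: 1.121. wireworms: 0.679 < 1.121 → exclude; stop.
Optimal diet: leatherjackets — 1 of 5 types.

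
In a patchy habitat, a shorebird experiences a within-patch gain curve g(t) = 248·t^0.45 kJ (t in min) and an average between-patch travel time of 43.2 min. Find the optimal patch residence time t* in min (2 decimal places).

35.35 min

By the marginal value theorem, leave when the instantaneous gain rate g'(t) equals the habitat-wide average g(t)/(T + t).
g'(t) = 0.45·248·t^-0.55. Setting 0.45·248·t^-0.55 = 248·t^0.45/(43.2+t) gives 0.45(43.2+t) = t, so 0.55·t = 0.45×43.2.
t* = 0.45×43.2/0.55 = 35.35 min.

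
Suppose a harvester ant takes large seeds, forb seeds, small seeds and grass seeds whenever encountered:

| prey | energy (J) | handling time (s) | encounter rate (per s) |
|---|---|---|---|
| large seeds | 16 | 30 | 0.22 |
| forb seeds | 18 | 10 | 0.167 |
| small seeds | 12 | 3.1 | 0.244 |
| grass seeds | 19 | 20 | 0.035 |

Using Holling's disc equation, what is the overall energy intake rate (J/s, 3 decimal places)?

0.943 J/s

R = (0.22×16 + 0.167×18 + 0.244×12 + 0.035×19) / (1 + 0.22×30 + 0.167×10 + 0.244×3.1 + 0.035×20) = 10.12/10.73 = 0.9434 J/s.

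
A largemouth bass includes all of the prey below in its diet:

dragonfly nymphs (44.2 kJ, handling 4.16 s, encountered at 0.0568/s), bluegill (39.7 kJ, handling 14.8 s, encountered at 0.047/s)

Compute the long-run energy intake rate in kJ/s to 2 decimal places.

Energy encountered per unit search time: 0.0568×44.2 + 0.047×39.7 = 4.376 kJ/s.
Handling time per unit search time: 0.0568×4.16 + 0.047×14.8 = 0.9319.
Rate = 4.376/(1 + 0.9319) = 2.265 kJ/s.

2.27 kJ/s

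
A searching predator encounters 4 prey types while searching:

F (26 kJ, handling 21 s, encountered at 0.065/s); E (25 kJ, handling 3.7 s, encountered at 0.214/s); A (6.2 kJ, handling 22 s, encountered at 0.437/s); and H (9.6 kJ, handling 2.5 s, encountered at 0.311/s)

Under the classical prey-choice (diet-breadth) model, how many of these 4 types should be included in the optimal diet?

Profitabilities (E/h, kJ/s): E 6.76, H 3.84, F 1.24, A 0.282. Add prey in this order while the next type's profitability exceeds the intake rate on those already taken.
Rate on top 1: 2.986. H: 3.84 > 2.986 → include.
Rate on top 2: 3.244. F: 1.24 < 3.244 → exclude; stop.
Optimal diet: E, H — 2 of 4 types.

2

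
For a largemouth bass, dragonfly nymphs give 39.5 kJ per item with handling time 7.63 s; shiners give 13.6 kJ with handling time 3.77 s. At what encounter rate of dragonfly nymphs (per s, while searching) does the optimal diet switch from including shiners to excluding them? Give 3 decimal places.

0.301 per s

The zero-one rule: include shiners iff E₂/h₂ > λE₁/(1+λh₁). Equality gives the switch point.
λE₁h₂ = E₂ + λE₂h₁ ⇒ λ = E₂/(E₁h₂ − E₂h₁) = 13.6/(148.9 − 103.8) = 0.3012 per s.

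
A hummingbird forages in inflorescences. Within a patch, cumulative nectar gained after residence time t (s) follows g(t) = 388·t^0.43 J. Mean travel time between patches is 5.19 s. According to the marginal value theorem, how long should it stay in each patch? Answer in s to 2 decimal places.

By the marginal value theorem, leave when the instantaneous gain rate g'(t) equals the habitat-wide average g(t)/(T + t).
g'(t) = 0.43·388·t^-0.57. Setting 0.43·388·t^-0.57 = 388·t^0.43/(5.19+t) gives 0.43(5.19+t) = t, so 0.57·t = 0.43×5.19.
t* = 0.43×5.19/0.57 = 3.915 s.

3.92 s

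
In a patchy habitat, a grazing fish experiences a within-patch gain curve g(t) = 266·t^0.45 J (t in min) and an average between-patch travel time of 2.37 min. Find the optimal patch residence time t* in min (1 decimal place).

Optimal t* satisfies g'(t*) = g(t*)/(T + t*).
g'(t) = 0.45·266·t^-0.55. Setting 0.45·266·t^-0.55 = 266·t^0.45/(2.37+t) gives 0.45(2.37+t) = t, so 0.55·t = 0.45×2.37.
t* = 0.45×2.37/0.55 = 1.939 min.

1.9 min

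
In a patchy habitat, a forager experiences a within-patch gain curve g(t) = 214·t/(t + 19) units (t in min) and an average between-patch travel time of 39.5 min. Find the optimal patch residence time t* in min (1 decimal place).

Optimal t* satisfies g'(t*) = g(t*)/(T + t*).
g'(t) = 214·19/(t + 19)². Setting 214·19/(t+19)² = 214t/[(t+19)(39.5+t)] gives 19(39.5+t) = t(t+19), so t² = 19×39.5 = 750.5.
t* = √750.5 = 27.4 min.

27.4 min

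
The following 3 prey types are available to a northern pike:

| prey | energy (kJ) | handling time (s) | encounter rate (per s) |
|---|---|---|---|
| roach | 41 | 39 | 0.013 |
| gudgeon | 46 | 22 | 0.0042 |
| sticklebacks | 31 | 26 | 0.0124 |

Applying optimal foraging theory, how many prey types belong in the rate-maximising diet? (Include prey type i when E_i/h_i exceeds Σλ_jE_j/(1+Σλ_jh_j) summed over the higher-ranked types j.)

Rank by E/h (kJ/s): gudgeon 2.09, sticklebacks 1.19, roach 1.05. Include each in turn until the next type's E/h falls below the running intake rate.
Rate on top 1: 0.1769. sticklebacks: 1.19 > 0.1769 → include.
Rate on top 2: 0.4083. roach: 1.05 > 0.4083 → include.
Optimal diet: gudgeon, sticklebacks, roach — 3 of 3 types.

3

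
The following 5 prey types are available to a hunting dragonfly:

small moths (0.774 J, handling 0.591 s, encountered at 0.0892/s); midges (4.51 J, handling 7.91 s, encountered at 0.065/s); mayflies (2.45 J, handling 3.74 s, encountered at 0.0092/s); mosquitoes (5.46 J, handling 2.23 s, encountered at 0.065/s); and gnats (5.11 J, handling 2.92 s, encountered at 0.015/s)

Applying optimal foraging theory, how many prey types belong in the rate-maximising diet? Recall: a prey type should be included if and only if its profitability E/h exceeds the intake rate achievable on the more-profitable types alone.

5

E/h in descending order: mosquitoes 2.45, gnats 1.75, small moths 1.31, mayflies 0.655, midges 0.57 J/s. The optimal diet is the largest prefix of this list for which every included type satisfies E_i/h_i > R on the types above it.
Rate on top 1: 0.31. gnats: 1.75 > 0.31 → include.
Rate on top 2: 0.363. small moths: 1.31 > 0.363 → include.
Rate on top 3: 0.4032. mayflies: 0.655 > 0.4032 → include.
Rate on top 4: 0.41. midges: 0.57 > 0.41 → include.
Optimal diet: mosquitoes, gnats, small moths, mayflies, midges — 5 of 5 types.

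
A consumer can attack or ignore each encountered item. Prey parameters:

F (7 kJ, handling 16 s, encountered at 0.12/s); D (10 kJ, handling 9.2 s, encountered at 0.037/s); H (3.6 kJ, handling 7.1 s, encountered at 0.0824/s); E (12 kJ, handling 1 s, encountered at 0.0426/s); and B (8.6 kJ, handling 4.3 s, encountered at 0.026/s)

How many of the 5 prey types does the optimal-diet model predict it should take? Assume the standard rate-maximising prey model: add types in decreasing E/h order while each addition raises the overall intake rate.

3

Rank by E/h (kJ/s): E 12, B 2, D 1.09, H 0.507, F 0.438. Include each in turn until the next type's E/h falls below the running intake rate.
Rate on top 1: 0.4903. B: 2 > 0.4903 → include.
Rate on top 2: 0.6365. D: 1.09 > 0.6365 → include.
Rate on top 3: 0.7391. H: 0.507 < 0.7391 → exclude; stop.
Optimal diet: E, B, D — 3 of 5 types.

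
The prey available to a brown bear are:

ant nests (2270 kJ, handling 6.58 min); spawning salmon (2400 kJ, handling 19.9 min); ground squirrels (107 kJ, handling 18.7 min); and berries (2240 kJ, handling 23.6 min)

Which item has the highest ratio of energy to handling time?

In descending order of E/h:
ant nests: 2270/6.58 = 345 kJ/min
spawning salmon: 2400/19.9 = 121 kJ/min
berries: 2240/23.6 = 94.9 kJ/min
ground squirrels: 107/18.7 = 5.72 kJ/min

ant nests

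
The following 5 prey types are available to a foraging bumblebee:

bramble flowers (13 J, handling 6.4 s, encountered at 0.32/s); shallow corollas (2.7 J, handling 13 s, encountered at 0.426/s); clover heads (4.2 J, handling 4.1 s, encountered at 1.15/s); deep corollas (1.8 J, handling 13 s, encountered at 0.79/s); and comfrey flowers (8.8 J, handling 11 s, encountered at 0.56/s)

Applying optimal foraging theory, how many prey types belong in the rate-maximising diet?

1

Rank by E/h (J/s): bramble flowers 2.03, clover heads 1.02, comfrey flowers 0.8, shallow corollas 0.208, deep corollas 0.138. Include each in turn until the next type's E/h falls below the running intake rate.
Rate on top 1: 1.365. clover heads: 1.02 < 1.365 → exclude; stop.
Optimal diet: bramble flowers — 1 of 5 types.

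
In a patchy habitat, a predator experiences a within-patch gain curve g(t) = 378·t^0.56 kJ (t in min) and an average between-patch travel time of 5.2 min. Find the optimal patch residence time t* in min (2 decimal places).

6.62 min

Maximise g(t)/(T+t): set derivative to zero → g'(t)(T+t) = g(t).
g'(t) = 0.56·378·t^-0.44. Setting 0.56·378·t^-0.44 = 378·t^0.56/(5.2+t) gives 0.56(5.2+t) = t, so 0.44·t = 0.56×5.2.
t* = 0.56×5.2/0.44 = 6.618 min.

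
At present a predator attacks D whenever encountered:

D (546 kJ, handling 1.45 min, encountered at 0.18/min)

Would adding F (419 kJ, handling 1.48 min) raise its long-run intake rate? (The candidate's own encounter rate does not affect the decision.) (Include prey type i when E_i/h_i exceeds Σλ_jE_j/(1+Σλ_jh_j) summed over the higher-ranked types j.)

On D alone, R = ΣλE/(1+Σλh) = 98.28/1.261 = 77.94 kJ/min.
F: E/h = 419/1.48 = 283.1 kJ/min.
Since 283.1 > R, including F increases the long-run rate.

Yes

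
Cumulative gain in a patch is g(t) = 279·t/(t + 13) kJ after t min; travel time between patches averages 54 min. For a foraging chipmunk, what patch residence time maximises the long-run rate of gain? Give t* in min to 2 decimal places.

26.50 min

Optimal t* satisfies g'(t*) = g(t*)/(T + t*).
g'(t) = 279·13/(t + 13)². Setting 279·13/(t+13)² = 279t/[(t+13)(54+t)] gives 13(54+t) = t(t+13), so t² = 13×54 = 702.
t* = √702 = 26.5 min.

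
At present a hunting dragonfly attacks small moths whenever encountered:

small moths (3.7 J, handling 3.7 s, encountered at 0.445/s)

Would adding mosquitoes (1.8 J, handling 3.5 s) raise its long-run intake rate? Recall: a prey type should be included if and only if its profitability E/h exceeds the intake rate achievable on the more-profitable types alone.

No

Intake rate on the current diet: R = (0.445×3.7) / (1 + 0.445×3.7) = 1.647/2.647 = 0.6221 J/s.
Profitability of mosquitoes: 1.8/3.5 = 0.5143 J/s.
0.5143 < 0.6221, so adding mosquitoes would lower the average — exclude it.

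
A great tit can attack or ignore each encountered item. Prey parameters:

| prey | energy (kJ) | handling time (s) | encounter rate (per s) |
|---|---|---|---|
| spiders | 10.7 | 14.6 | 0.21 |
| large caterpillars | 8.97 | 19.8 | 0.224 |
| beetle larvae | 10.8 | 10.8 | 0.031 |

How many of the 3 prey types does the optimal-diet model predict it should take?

E/h in descending order: beetle larvae 1, spiders 0.733, large caterpillars 0.453 kJ/s. The optimal diet is the largest prefix of this list for which every included type satisfies E_i/h_i > R on the types above it.
Rate on top 1: 0.2508. spiders: 0.733 > 0.2508 → include.
Rate on top 2: 0.5867. large caterpillars: 0.453 < 0.5867 → exclude; stop.
Optimal diet: beetle larvae, spiders — 2 of 3 types.

2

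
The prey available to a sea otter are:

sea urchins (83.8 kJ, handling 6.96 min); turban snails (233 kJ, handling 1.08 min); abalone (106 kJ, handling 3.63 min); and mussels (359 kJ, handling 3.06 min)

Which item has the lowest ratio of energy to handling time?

Profitability E/h (kJ/min): sea urchins = 83.8/6.96 = 12, turban snails = 233/1.08 = 216, abalone = 106/3.63 = 29.2, mussels = 359/3.06 = 117.
Ranked: turban snails > mussels > abalone > sea urchins.

sea urchins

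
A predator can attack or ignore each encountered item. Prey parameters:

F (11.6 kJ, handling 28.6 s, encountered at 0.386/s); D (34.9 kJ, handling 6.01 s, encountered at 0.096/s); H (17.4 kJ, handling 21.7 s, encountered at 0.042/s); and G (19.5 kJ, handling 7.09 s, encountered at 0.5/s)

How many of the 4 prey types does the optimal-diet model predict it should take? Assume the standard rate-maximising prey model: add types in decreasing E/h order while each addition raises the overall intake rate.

Rank by E/h (kJ/s): D 5.81, G 2.75, H 0.802, F 0.406. Include each in turn until the next type's E/h falls below the running intake rate.
Rate on top 1: 2.125. G: 2.75 > 2.125 → include.
Rate on top 2: 2.558. H: 0.802 < 2.558 → exclude; stop.
Optimal diet: D, G — 2 of 4 types.

2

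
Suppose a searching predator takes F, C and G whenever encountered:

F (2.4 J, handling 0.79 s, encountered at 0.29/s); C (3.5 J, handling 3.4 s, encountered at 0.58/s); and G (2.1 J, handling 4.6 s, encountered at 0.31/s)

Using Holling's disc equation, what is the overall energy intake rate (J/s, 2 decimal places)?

0.73 J/s

R = Σλ_iE_i / (1 + Σλ_ih_i)
Numerator: 0.29×2.4 + 0.58×3.5 + 0.31×2.1 = 3.377
Denominator: 1 + 0.29×0.79 + 0.58×3.4 + 0.31×4.6 = 4.627
R = 3.377/4.627 = 0.7298 J/s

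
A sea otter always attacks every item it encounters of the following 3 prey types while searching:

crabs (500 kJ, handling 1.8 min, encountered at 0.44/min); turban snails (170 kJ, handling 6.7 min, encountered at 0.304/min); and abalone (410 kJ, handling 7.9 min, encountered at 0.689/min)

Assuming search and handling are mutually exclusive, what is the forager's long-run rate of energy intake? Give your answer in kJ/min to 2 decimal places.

Energy encountered per unit search time: 0.44×500 + 0.304×170 + 0.689×410 = 554.2 kJ/min.
Handling time per unit search time: 0.44×1.8 + 0.304×6.7 + 0.689×7.9 = 8.272.
Rate = 554.2/(1 + 8.272) = 59.77 kJ/min.

59.77 kJ/min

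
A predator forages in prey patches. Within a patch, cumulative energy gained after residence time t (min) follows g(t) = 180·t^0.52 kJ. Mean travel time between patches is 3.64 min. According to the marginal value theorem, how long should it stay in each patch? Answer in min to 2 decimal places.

By the marginal value theorem, leave when the instantaneous gain rate g'(t) equals the habitat-wide average g(t)/(T + t).
g'(t) = 0.52·180·t^-0.48. Setting 0.52·180·t^-0.48 = 180·t^0.52/(3.64+t) gives 0.52(3.64+t) = t, so 0.48·t = 0.52×3.64.
t* = 0.52×3.64/0.48 = 3.943 min.

3.94 min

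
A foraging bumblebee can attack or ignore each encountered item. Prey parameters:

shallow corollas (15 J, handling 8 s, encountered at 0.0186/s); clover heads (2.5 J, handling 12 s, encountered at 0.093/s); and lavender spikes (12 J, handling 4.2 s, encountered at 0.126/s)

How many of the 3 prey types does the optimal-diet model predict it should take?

2

E/h in descending order: lavender spikes 2.86, shallow corollas 1.88, clover heads 0.208 J/s. The optimal diet is the largest prefix of this list for which every included type satisfies E_i/h_i > R on the types above it.
Rate on top 1: 0.9888. shallow corollas: 1.88 > 0.9888 → include.
Rate on top 2: 1.067. clover heads: 0.208 < 1.067 → exclude; stop.
Optimal diet: lavender spikes, shallow corollas — 2 of 3 types.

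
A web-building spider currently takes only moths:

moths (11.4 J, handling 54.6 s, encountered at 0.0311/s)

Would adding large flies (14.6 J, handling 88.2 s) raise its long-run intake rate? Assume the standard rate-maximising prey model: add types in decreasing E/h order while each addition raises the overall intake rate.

Yes

Current rate: (0.0311×11.4)/(1 + 0.0311×54.6) = 0.1314 J/s.
Profitability of large flies: 14.6/88.2 = 0.1655 J/s.
Since 0.1655 > R, including large flies increases the long-run rate.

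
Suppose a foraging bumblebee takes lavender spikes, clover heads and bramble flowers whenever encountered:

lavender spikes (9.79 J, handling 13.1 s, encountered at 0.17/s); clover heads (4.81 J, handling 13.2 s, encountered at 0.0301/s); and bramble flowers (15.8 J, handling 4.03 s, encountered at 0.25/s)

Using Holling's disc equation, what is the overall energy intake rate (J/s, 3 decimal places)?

1.243 J/s

Energy encountered per unit search time: 0.17×9.79 + 0.0301×4.81 + 0.25×15.8 = 5.759 J/s.
Handling time per unit search time: 0.17×13.1 + 0.0301×13.2 + 0.25×4.03 = 3.632.
Rate = 5.759/(1 + 3.632) = 1.243 J/s.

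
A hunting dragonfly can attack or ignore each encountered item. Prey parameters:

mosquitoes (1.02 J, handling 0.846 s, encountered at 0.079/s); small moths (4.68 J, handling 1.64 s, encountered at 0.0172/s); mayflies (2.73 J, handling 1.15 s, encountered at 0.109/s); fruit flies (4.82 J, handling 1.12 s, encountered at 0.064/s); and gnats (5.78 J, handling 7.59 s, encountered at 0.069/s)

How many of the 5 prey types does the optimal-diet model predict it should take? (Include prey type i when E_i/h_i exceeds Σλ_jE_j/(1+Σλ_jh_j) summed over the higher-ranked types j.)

Rank by E/h (J/s): fruit flies 4.3, small moths 2.85, mayflies 2.37, mosquitoes 1.21, gnats 0.762. Include each in turn until the next type's E/h falls below the running intake rate.
Rate on top 1: 0.2878. small moths: 2.85 > 0.2878 → include.
Rate on top 2: 0.3537. mayflies: 2.37 > 0.3537 → include.
Rate on top 3: 0.5603. mosquitoes: 1.21 > 0.5603 → include.
Rate on top 4: 0.5937. gnats: 0.762 > 0.5937 → include.
Optimal diet: fruit flies, small moths, mayflies, mosquitoes, gnats — 5 of 5 types.

5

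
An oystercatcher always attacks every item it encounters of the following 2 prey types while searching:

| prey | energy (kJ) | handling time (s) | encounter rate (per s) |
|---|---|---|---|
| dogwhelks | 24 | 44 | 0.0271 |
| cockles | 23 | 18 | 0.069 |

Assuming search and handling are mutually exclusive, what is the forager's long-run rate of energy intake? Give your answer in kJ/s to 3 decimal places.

R = Σλ_iE_i / (1 + Σλ_ih_i)
Numerator: 0.0271×24 + 0.069×23 = 2.237
Denominator: 1 + 0.0271×44 + 0.069×18 = 3.434
R = 2.237/3.434 = 0.6515 kJ/s

0.651 kJ/s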